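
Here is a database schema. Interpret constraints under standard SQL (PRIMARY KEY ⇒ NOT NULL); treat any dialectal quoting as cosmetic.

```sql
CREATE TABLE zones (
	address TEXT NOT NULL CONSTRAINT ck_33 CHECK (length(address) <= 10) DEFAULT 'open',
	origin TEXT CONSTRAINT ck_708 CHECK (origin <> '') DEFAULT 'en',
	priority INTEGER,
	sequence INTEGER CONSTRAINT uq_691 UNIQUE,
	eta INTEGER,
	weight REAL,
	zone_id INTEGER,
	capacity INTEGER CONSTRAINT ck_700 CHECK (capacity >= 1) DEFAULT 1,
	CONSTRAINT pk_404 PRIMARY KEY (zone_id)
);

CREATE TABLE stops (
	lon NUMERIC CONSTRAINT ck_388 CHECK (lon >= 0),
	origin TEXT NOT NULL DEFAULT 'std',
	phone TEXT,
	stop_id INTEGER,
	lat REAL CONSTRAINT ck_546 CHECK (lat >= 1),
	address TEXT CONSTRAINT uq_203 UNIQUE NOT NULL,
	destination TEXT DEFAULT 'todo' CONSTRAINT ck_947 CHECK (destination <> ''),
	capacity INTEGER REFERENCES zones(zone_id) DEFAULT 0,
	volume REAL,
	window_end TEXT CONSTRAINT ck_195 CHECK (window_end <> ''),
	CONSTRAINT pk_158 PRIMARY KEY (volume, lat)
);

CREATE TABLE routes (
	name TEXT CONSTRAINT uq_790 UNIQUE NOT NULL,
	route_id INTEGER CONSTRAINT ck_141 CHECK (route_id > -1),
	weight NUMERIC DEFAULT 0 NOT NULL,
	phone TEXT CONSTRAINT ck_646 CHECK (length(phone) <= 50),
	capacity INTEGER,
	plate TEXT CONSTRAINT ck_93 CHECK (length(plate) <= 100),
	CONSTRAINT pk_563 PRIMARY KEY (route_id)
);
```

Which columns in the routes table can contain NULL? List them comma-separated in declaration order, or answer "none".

- name: declared NOT NULL → not nullable.
- route_id: part of the PRIMARY KEY, which implies NOT NULL → not nullable.
- weight: declared NOT NULL → not nullable.
- phone: CHECK does not forbid NULL (a CHECK constraint passes when its expression is NULL) → nullable.
- capacity: no NOT NULL constraint applies → nullable.
- plate: CHECK does not forbid NULL (a CHECK constraint passes when its expression is NULL) → nullable.

phone, capacity, plate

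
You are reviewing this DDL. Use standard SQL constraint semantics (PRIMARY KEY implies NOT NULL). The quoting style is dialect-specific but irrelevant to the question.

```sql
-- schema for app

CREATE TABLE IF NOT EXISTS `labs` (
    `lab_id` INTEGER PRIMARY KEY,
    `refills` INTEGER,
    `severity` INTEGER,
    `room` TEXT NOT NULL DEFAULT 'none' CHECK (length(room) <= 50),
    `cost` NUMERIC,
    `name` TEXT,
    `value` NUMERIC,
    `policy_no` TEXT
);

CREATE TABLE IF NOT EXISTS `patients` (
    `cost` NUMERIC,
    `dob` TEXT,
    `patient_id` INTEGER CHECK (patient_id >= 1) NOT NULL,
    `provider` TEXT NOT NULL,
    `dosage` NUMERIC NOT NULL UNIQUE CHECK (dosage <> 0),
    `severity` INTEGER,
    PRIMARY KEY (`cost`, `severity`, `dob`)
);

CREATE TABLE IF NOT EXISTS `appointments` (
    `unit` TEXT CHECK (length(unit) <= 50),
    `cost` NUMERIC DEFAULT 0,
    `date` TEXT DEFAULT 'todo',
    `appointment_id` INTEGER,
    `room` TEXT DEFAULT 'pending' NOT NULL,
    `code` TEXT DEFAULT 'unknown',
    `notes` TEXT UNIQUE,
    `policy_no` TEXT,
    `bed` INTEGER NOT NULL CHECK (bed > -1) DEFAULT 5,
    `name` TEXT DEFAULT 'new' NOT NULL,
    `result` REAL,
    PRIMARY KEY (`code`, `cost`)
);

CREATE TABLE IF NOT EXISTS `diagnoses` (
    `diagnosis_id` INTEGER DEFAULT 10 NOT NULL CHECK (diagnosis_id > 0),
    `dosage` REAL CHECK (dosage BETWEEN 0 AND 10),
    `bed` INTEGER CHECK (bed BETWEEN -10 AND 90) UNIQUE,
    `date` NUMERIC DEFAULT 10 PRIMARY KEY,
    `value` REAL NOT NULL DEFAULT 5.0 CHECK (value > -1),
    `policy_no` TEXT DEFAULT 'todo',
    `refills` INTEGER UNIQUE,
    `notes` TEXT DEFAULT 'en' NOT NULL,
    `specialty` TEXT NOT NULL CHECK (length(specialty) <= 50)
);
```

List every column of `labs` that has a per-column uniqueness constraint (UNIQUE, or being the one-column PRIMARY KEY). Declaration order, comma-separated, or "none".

lab_id

- lab_id: single-column PRIMARY KEY → unique.
- refills: no UNIQUE or single-column PK constraint.
- severity: no UNIQUE or single-column PK constraint.
- room: no UNIQUE or single-column PK constraint.
- cost: no UNIQUE or single-column PK constraint.
- name: no UNIQUE or single-column PK constraint.
- value: no UNIQUE or single-column PK constraint.
- policy_no: no UNIQUE or single-column PK constraint.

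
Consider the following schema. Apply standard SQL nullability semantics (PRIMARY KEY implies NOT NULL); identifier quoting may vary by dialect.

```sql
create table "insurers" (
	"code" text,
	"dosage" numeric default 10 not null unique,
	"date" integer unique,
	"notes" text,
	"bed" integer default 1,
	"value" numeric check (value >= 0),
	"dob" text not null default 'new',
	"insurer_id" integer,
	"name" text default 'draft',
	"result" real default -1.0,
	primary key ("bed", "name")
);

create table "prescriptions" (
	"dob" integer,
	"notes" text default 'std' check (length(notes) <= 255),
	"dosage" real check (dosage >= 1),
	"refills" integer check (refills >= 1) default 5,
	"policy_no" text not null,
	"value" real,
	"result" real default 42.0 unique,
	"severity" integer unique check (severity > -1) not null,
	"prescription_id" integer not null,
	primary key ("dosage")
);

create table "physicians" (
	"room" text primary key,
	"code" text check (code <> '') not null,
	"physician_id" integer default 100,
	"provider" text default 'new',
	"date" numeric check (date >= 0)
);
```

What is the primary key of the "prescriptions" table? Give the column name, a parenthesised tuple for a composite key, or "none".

dosage

dosage is declared PRIMARY KEY as a table-level PRIMARY KEY clause.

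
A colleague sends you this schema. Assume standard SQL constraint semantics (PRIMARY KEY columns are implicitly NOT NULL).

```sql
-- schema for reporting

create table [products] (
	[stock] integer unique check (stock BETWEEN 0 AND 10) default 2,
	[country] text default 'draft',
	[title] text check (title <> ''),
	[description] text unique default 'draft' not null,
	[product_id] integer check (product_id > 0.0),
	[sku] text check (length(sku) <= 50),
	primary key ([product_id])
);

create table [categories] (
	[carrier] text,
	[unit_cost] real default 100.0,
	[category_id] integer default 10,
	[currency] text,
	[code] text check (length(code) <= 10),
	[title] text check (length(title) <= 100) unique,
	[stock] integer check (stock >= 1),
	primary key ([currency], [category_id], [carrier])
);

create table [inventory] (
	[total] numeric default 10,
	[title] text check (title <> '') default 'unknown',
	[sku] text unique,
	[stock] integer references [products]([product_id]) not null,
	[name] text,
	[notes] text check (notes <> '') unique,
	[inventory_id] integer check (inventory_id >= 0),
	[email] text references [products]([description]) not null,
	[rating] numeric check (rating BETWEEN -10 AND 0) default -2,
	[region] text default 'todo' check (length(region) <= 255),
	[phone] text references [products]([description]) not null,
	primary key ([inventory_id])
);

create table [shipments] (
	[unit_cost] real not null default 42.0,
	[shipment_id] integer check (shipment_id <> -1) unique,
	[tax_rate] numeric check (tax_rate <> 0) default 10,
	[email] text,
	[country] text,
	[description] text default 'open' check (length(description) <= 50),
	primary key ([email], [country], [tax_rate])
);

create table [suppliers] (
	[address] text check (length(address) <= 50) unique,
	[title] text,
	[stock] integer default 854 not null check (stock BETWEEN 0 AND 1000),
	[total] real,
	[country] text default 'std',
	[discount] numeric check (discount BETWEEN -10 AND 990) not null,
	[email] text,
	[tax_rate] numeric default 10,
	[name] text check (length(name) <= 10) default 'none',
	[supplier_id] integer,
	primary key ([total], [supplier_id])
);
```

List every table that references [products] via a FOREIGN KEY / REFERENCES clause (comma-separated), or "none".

- inventory.stock references products(product_id).
- inventory.email references products(description).
- inventory.phone references products(description).

inventory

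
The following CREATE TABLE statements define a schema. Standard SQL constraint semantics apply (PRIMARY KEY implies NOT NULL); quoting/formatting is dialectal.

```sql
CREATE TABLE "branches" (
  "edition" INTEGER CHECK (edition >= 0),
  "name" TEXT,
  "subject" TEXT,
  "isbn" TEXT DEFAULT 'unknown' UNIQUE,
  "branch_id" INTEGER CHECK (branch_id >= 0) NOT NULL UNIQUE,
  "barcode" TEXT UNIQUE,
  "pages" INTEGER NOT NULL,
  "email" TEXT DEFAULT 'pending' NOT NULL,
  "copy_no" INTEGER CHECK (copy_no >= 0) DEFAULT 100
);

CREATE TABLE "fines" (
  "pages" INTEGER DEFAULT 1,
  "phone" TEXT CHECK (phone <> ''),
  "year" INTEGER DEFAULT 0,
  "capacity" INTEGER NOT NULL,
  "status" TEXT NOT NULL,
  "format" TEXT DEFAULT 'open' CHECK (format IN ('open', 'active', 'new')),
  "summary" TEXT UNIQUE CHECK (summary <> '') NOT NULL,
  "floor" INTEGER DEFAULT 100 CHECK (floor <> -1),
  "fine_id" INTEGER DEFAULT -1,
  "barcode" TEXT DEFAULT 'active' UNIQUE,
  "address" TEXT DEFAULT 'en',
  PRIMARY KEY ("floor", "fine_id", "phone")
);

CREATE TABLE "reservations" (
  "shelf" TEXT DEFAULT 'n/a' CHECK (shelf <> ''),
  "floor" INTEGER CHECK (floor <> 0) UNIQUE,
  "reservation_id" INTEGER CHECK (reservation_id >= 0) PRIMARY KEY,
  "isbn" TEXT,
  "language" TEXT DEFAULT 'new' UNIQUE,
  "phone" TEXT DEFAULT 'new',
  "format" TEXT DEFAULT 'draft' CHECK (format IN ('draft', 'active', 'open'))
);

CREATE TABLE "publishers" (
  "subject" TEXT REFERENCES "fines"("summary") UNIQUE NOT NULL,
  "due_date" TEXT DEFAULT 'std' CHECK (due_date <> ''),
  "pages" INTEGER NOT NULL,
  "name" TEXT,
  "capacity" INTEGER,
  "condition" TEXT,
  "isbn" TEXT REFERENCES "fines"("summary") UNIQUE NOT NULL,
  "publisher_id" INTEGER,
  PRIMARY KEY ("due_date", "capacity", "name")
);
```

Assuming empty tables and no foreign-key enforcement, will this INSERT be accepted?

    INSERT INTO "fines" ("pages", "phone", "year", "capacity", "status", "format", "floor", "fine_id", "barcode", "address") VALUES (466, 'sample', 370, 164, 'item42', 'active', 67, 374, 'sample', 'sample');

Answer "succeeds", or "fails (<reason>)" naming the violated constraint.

summary is omitted from the column list and has no DEFAULT, so it would receive NULL.
But summary is declared NOT NULL.

fails (NOT NULL on summary)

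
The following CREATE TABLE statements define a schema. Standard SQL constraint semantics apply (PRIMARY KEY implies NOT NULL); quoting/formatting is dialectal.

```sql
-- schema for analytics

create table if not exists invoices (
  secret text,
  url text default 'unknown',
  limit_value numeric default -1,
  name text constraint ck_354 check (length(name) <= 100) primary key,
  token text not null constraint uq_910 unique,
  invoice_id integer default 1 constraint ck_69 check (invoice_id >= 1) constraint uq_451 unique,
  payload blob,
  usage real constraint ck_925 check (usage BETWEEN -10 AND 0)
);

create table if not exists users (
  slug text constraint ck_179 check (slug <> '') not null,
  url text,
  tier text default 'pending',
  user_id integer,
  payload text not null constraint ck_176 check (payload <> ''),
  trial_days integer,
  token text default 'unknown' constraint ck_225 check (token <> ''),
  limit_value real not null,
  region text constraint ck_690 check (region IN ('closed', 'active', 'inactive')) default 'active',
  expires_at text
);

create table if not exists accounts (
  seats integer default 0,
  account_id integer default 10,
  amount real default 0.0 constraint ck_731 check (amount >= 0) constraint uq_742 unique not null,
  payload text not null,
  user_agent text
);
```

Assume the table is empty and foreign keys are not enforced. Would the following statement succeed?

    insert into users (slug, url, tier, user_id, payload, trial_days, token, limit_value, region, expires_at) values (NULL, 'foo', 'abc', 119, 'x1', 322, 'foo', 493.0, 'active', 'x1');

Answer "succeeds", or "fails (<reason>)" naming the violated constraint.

slug is explicitly set to NULL, but slug is declared NOT NULL.

fails (NOT NULL on slug)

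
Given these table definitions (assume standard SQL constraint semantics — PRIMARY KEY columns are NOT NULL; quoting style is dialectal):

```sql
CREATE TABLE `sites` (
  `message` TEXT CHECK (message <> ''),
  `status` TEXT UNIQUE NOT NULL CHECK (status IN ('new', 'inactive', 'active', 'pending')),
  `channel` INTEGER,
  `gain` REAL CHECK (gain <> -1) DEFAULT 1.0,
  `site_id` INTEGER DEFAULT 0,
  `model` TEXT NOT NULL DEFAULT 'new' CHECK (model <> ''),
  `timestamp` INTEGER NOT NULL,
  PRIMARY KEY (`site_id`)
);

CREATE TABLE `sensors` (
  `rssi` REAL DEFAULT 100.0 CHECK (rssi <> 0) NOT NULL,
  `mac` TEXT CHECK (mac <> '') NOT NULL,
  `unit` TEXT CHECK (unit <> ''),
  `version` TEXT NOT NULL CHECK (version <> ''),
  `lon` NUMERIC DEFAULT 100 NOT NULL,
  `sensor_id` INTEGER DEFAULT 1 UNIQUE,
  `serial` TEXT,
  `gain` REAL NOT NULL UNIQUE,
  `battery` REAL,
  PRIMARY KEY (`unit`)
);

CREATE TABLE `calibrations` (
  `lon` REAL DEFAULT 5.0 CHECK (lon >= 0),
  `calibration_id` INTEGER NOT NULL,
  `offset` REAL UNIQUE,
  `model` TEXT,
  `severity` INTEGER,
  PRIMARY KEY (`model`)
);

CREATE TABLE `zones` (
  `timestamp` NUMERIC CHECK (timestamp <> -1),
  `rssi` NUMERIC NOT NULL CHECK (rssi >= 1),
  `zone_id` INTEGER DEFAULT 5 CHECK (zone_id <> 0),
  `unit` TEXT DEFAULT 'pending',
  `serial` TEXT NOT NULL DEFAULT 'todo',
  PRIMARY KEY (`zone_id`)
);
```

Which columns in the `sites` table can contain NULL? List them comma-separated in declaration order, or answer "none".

message, channel, gain

- message: CHECK does not forbid NULL (a CHECK constraint passes when its expression is NULL) → nullable.
- status: declared NOT NULL → not nullable.
- channel: no NOT NULL constraint applies → nullable.
- gain: CHECK does not forbid NULL (a CHECK constraint passes when its expression is NULL) → nullable.
- site_id: part of the PRIMARY KEY, which implies NOT NULL → not nullable.
- model: declared NOT NULL → not nullable.
- timestamp: declared NOT NULL → not nullable.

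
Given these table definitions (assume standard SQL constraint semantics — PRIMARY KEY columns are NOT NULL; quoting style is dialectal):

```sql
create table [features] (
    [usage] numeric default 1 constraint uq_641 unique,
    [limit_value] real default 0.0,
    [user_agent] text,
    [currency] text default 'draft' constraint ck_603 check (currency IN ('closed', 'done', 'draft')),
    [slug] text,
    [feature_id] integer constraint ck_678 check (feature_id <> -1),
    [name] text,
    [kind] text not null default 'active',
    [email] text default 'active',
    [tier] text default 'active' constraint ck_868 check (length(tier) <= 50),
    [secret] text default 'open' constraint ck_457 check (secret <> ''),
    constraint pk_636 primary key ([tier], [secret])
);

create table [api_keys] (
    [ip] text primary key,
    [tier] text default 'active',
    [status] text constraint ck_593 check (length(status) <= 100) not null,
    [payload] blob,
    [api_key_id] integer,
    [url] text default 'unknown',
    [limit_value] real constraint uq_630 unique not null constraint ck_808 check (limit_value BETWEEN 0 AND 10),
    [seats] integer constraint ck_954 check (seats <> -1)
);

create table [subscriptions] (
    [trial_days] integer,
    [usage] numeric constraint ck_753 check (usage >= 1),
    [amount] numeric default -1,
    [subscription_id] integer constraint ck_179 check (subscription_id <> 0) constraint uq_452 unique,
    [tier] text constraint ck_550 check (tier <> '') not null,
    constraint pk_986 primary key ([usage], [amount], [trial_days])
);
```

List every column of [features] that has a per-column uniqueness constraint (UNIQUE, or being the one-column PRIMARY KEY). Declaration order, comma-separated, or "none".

usage

- usage: declared UNIQUE → unique.
- limit_value: no UNIQUE or single-column PK constraint.
- user_agent: no UNIQUE or single-column PK constraint.
- currency: no UNIQUE or single-column PK constraint.
- slug: no UNIQUE or single-column PK constraint.
- feature_id: no UNIQUE or single-column PK constraint.
- name: no UNIQUE or single-column PK constraint.
- kind: no UNIQUE or single-column PK constraint.
- email: no UNIQUE or single-column PK constraint.
- tier: part of a composite PRIMARY KEY — only the tuple is unique, not this column on its own.
- secret: part of a composite PRIMARY KEY — only the tuple is unique, not this column on its own.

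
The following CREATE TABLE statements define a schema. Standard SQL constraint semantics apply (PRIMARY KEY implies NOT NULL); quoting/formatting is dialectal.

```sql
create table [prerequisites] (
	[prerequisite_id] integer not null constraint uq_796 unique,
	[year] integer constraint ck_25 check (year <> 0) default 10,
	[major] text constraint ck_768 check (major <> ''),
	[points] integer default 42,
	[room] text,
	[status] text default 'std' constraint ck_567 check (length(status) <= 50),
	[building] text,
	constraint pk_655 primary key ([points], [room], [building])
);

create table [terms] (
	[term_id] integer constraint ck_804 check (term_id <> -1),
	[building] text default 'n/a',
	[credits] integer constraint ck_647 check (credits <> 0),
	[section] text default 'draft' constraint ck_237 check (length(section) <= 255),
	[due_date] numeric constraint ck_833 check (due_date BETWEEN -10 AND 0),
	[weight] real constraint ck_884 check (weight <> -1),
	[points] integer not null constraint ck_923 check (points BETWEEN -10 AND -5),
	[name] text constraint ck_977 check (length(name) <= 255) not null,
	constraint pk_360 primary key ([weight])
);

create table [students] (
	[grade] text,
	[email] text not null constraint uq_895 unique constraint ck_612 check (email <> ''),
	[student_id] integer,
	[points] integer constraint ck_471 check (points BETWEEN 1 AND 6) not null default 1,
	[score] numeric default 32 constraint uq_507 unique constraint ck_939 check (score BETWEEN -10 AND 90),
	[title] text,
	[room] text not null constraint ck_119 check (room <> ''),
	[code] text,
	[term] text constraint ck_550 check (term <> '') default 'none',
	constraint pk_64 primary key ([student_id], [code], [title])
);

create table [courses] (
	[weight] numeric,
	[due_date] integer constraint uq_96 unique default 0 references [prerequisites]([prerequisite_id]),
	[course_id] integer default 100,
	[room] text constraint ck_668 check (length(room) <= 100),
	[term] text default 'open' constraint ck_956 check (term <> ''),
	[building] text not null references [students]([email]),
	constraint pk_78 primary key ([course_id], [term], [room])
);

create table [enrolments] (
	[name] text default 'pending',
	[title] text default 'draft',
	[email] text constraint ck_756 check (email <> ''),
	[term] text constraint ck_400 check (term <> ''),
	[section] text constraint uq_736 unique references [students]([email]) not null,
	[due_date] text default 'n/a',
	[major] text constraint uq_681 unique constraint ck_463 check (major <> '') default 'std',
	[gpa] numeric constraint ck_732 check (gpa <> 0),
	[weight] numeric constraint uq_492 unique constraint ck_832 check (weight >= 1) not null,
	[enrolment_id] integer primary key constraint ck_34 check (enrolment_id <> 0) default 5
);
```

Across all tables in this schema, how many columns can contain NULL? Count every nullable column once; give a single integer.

prerequisites: 3 nullable (year, major, status — PK (points, room, building) and explicit NOT NULL columns excluded).
terms: 5 nullable (term_id, building, credits, section, due_date — PK (weight) and explicit NOT NULL columns excluded).
students: 3 nullable (grade, score, term — PK (student_id, code, title) and explicit NOT NULL columns excluded).
courses: 2 nullable (weight, due_date — PK (course_id, term, room) and explicit NOT NULL columns excluded).
enrolments: 7 nullable (name, title, email, term, due_date, major, gpa — PK (enrolment_id) and explicit NOT NULL columns excluded).
Total: 3 + 5 + 3 + 2 + 7 = 20.

20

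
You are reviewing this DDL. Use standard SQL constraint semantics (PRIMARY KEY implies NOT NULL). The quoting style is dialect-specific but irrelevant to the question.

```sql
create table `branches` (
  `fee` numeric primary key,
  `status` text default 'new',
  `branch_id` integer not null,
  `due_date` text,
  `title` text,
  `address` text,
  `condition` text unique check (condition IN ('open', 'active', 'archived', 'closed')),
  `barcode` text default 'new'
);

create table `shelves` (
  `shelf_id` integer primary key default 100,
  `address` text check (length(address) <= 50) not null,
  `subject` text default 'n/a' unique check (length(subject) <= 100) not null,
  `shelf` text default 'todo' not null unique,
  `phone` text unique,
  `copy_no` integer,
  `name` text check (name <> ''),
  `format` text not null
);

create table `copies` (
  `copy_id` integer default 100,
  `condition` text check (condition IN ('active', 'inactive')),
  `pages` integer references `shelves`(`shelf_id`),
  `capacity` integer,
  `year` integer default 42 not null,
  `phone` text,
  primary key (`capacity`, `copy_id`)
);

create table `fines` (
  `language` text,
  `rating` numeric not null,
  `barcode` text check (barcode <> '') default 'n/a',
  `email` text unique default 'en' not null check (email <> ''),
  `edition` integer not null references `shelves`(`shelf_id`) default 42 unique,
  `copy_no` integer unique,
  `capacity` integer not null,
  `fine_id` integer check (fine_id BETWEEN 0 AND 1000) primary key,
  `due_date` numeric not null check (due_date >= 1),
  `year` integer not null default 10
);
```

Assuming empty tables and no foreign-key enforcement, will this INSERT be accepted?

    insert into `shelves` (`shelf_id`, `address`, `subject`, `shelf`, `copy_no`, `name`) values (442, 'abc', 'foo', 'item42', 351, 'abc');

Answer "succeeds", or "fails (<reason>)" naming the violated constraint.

fails (NOT NULL on format)

format is omitted from the column list and has no DEFAULT, so it would receive NULL.
But format is declared NOT NULL.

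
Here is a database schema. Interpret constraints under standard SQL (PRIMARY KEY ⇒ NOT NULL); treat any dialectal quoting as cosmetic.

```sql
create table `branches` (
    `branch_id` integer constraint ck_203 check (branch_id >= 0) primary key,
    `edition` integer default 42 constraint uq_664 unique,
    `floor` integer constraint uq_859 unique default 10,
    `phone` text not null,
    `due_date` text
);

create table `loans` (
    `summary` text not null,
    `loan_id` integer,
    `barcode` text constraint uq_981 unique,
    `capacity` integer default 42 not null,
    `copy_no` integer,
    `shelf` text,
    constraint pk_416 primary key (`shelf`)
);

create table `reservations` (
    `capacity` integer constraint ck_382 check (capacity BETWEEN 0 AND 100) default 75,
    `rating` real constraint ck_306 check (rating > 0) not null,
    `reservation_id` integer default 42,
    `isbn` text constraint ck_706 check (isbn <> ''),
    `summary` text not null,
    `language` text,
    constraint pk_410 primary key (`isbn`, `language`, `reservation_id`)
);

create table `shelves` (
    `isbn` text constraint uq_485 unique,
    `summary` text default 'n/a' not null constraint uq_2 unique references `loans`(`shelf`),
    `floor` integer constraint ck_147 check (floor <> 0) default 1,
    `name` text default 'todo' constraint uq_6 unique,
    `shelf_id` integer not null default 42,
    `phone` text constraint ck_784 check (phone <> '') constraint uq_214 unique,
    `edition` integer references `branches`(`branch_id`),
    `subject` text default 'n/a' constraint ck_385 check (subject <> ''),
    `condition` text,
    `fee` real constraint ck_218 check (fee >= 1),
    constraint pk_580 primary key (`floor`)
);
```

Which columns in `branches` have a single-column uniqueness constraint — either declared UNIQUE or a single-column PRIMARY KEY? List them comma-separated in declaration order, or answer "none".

- branch_id: single-column PRIMARY KEY → unique.
- edition: declared UNIQUE → unique.
- floor: declared UNIQUE → unique.
- phone: no UNIQUE or single-column PK constraint.
- due_date: no UNIQUE or single-column PK constraint.

branch_id, edition, floor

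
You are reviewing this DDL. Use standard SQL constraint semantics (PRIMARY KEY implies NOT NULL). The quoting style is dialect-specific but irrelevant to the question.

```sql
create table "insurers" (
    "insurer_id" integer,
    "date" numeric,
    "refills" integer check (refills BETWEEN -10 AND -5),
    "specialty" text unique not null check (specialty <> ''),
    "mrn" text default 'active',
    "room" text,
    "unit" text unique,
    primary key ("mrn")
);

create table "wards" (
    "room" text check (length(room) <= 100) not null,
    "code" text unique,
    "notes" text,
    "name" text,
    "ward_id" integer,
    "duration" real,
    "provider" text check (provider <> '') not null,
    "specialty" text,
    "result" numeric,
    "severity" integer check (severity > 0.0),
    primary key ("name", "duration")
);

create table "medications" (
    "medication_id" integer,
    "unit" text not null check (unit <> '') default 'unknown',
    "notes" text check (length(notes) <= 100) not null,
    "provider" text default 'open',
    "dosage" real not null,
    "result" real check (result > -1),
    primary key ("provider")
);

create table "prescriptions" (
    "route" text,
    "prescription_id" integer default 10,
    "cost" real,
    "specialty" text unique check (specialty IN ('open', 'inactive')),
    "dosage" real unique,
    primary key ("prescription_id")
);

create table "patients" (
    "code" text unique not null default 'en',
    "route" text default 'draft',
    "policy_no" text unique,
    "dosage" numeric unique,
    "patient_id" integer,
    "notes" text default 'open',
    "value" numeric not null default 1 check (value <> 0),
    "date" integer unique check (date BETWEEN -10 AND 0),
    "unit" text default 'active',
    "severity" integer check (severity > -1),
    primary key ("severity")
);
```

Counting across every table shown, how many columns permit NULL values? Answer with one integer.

24

insurers: 5 nullable (insurer_id, date, refills, room, unit — PK (mrn) and explicit NOT NULL columns excluded).
wards: 6 nullable (code, notes, ward_id, specialty, result, severity — PK (name, duration) and explicit NOT NULL columns excluded).
medications: 2 nullable (medication_id, result — PK (provider) and explicit NOT NULL columns excluded).
prescriptions: 4 nullable (route, cost, specialty, dosage — PK (prescription_id) and explicit NOT NULL columns excluded).
patients: 7 nullable (route, policy_no, dosage, patient_id, notes, date, unit — PK (severity) and explicit NOT NULL columns excluded).
Total: 5 + 6 + 2 + 4 + 7 = 24.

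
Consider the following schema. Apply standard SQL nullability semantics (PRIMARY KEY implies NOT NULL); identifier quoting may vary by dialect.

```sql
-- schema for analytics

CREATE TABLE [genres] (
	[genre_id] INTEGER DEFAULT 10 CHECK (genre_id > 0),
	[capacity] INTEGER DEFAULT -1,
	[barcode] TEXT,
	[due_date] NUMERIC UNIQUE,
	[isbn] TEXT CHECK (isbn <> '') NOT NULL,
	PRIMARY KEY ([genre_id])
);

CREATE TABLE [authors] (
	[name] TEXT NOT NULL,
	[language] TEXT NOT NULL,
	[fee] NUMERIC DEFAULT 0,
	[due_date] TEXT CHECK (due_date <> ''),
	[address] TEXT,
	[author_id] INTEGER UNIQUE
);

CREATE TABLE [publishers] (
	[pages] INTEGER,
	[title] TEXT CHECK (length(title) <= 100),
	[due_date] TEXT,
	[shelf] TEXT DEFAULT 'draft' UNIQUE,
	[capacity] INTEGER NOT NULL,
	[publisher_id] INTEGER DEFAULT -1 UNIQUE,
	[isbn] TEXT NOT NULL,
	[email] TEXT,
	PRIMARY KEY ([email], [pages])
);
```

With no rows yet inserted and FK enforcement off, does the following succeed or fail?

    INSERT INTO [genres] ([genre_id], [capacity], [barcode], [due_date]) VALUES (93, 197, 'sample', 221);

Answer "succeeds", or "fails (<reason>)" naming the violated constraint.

fails (NOT NULL on isbn)

isbn is omitted from the column list and has no DEFAULT, so it would receive NULL.
But isbn is declared NOT NULL.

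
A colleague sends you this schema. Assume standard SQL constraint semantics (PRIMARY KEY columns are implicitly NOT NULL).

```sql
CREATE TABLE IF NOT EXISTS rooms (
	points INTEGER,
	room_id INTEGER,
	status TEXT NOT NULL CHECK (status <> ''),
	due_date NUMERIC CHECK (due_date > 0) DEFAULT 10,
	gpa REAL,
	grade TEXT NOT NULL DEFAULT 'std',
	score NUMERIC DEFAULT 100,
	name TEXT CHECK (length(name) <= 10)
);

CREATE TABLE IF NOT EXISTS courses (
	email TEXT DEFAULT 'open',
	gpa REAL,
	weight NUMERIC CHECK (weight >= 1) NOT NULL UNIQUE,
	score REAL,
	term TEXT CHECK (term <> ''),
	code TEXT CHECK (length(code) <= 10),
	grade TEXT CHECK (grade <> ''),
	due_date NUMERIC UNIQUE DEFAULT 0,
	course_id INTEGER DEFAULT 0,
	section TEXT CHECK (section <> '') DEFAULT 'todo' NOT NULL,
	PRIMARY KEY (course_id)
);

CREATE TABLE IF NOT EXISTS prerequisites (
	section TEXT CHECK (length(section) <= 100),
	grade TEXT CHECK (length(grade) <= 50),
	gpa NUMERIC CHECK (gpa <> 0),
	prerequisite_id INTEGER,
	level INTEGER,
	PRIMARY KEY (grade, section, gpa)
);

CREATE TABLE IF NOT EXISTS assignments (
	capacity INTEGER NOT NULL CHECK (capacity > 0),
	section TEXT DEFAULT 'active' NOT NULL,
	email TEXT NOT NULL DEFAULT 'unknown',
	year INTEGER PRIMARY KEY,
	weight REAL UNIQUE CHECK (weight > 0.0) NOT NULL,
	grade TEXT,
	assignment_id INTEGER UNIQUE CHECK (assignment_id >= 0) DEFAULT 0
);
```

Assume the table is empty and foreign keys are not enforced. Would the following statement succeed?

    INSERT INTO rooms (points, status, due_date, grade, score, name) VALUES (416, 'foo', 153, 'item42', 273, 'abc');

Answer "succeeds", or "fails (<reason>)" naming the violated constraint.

NOT NULL columns: grade is supplied; status is supplied.
CHECK constraints: 'foo' satisfies (status <> ''); 153 satisfies (due_date > 0); 'abc' satisfies (length(name) <= 10).
No constraint is violated.

succeeds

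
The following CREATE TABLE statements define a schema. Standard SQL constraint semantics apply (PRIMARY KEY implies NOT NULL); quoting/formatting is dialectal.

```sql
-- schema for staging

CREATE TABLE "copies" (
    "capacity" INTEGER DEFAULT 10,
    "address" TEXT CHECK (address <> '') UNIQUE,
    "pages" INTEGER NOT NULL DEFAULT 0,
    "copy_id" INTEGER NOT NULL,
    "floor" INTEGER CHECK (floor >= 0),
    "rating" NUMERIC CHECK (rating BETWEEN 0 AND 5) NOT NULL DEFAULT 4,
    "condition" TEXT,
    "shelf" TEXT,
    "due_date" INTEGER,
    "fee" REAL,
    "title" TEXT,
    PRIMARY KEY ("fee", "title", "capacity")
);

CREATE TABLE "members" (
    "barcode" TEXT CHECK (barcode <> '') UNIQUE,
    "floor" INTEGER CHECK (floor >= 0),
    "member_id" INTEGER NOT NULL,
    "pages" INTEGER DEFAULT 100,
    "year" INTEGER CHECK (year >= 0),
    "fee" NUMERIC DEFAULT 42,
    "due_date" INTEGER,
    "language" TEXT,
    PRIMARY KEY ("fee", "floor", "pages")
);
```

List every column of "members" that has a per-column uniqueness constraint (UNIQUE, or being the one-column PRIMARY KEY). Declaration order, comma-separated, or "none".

barcode

- barcode: declared UNIQUE → unique.
- floor: part of a composite PRIMARY KEY — only the tuple is unique, not this column on its own.
- member_id: no UNIQUE or single-column PK constraint.
- pages: part of a composite PRIMARY KEY — only the tuple is unique, not this column on its own.
- year: no UNIQUE or single-column PK constraint.
- fee: part of a composite PRIMARY KEY — only the tuple is unique, not this column on its own.
- due_date: no UNIQUE or single-column PK constraint.
- language: no UNIQUE or single-column PK constraint.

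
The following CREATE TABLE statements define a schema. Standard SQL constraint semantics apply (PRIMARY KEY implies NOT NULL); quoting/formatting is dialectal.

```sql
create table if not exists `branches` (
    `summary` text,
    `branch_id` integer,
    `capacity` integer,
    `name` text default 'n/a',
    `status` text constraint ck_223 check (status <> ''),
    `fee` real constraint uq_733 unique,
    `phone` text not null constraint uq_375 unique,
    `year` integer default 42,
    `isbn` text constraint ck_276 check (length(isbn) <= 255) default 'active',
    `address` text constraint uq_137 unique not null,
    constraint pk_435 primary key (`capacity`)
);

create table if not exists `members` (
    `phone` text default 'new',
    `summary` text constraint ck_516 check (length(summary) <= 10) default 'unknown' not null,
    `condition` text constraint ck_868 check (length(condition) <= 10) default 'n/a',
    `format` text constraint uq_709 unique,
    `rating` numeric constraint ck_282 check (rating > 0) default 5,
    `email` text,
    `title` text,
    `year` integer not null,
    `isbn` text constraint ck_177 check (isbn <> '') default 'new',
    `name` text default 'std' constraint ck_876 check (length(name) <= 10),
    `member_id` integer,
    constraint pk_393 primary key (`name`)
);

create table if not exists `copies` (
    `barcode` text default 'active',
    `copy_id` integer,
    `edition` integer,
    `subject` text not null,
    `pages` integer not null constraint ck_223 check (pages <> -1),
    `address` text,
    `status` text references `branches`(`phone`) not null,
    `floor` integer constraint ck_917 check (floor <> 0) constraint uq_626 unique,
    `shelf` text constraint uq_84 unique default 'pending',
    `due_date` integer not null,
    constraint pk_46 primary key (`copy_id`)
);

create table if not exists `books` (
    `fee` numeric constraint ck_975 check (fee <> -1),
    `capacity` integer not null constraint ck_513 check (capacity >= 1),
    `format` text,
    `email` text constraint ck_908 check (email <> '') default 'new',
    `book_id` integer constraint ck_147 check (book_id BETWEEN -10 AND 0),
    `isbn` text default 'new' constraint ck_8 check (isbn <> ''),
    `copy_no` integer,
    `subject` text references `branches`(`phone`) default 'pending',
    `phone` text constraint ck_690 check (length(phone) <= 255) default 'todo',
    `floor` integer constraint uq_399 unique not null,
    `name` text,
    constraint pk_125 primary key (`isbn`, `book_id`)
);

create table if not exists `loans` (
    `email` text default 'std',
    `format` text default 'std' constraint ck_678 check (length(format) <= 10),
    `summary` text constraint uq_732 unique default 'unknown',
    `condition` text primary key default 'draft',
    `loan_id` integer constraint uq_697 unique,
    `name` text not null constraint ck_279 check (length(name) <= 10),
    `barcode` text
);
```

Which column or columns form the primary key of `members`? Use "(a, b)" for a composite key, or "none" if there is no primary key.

name

name is declared PRIMARY KEY as a table-level PRIMARY KEY clause.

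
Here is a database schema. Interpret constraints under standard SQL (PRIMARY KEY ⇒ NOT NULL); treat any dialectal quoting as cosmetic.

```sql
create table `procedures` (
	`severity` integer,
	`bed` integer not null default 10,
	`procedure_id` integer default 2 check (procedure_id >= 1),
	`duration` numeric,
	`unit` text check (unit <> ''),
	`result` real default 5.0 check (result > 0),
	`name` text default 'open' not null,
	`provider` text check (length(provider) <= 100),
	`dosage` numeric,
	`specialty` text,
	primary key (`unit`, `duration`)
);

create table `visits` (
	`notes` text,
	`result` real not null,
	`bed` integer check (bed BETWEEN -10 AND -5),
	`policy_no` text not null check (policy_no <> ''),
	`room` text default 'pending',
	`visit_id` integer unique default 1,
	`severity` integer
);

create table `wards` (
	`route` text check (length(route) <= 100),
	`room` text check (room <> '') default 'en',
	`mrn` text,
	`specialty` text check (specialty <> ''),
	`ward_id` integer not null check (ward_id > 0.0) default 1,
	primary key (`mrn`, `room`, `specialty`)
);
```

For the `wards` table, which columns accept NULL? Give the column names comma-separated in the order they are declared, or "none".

route

- route: CHECK does not forbid NULL (a CHECK constraint passes when its expression is NULL) → nullable.
- room: part of the PRIMARY KEY, which implies NOT NULL → not nullable.
- mrn: part of the PRIMARY KEY, which implies NOT NULL → not nullable.
- specialty: part of the PRIMARY KEY, which implies NOT NULL → not nullable.
- ward_id: declared NOT NULL → not nullable.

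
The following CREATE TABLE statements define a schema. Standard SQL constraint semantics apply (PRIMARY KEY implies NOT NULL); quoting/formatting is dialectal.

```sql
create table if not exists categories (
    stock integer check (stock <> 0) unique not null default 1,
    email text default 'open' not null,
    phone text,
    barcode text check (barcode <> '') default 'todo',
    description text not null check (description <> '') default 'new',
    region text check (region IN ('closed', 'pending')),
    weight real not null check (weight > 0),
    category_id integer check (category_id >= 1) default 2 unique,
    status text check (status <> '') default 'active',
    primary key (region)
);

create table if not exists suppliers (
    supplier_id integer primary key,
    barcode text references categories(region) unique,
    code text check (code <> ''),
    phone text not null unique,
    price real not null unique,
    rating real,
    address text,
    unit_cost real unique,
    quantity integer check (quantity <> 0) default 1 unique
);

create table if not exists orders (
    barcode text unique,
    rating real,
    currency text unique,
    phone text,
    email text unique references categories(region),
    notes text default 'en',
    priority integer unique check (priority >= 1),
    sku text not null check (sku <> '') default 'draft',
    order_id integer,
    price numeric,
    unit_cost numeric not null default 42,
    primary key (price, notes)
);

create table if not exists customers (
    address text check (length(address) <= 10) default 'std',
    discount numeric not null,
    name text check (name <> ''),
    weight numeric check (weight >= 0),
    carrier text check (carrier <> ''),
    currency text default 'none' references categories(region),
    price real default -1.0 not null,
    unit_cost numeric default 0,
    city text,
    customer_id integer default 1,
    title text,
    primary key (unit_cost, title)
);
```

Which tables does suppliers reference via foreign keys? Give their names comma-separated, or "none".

categories

- barcode REFERENCES categories(region).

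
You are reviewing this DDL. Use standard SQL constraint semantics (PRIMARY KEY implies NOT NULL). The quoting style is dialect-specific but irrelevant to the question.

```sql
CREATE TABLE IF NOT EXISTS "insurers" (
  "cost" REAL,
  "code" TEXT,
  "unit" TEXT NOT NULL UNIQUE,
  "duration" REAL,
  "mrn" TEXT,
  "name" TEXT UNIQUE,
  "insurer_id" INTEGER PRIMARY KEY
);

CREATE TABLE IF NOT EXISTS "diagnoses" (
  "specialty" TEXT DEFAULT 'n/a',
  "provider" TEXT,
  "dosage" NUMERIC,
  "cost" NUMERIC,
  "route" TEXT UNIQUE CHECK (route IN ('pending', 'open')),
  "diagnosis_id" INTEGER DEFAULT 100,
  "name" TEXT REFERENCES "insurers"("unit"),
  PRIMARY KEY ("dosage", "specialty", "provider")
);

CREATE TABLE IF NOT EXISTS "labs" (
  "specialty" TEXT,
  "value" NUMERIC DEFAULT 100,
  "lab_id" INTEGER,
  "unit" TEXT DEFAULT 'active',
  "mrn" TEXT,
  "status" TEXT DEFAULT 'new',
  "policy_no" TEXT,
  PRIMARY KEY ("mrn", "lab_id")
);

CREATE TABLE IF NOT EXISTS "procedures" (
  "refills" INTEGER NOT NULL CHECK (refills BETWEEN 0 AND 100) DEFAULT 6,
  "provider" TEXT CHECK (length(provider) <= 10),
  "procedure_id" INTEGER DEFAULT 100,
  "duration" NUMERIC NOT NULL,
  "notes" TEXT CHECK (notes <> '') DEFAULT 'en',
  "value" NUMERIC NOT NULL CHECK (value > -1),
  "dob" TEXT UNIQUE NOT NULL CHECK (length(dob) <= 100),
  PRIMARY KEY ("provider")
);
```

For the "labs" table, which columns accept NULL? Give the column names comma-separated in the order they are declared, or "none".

- specialty: no NOT NULL constraint applies → nullable.
- value: DEFAULT only fills an omitted column; an explicit NULL is still allowed → nullable.
- lab_id: part of the PRIMARY KEY, which implies NOT NULL → not nullable.
- unit: DEFAULT only fills an omitted column; an explicit NULL is still allowed → nullable.
- mrn: part of the PRIMARY KEY, which implies NOT NULL → not nullable.
- status: DEFAULT only fills an omitted column; an explicit NULL is still allowed → nullable.
- policy_no: no NOT NULL constraint applies → nullable.

specialty, value, unit, status, policy_no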